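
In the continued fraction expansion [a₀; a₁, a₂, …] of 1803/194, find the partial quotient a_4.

11

1803 ÷ 194 → quotient 9, remainder 57
194 ÷ 57 → quotient 3, remainder 23
57 ÷ 23 → quotient 2, remainder 11
23 ÷ 11 → quotient 2, remainder 1
11 ÷ 1 → quotient 11, remainder 0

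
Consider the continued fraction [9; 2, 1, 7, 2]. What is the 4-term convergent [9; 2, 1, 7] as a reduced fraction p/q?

Build up convergents one term at a time:
a_0 = 9: 9/1
a_1 = 2: 19/2
a_2 = 1: 28/3
a_3 = 7: 215/23

215/23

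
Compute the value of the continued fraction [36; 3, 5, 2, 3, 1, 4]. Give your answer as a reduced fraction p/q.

27054/745

Compute successive convergents:
a_0 = 36: 36/1
a_1 = 3: 109/3
a_2 = 5: 581/16
a_3 = 2: 1271/35
a_4 = 3: 4394/121
a_5 = 1: 5665/156
a_6 = 4: 27054/745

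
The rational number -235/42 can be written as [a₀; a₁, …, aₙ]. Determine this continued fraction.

⌊-235/42⌋ = -6, remainder 17
⌊42/17⌋ = 2, remainder 8
⌊17/8⌋ = 2, remainder 1
⌊8/1⌋ = 8, remainder 0

[-6; 2, 2, 8]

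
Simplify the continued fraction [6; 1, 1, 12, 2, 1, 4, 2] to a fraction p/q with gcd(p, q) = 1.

5196/797

Starting at the tail and folding back:
Start with 2.
4 + 1/(2/1) = 4 + 1/2 = 9/2
1 + 1/(9/2) = 1 + 2/9 = 11/9
2 + 1/(11/9) = 2 + 9/11 = 31/11
12 + 1/(31/11) = 12 + 11/31 = 383/31
1 + 1/(383/31) = 1 + 31/383 = 414/383
1 + 1/(414/383) = 1 + 383/414 = 797/414
6 + 1/(797/414) = 6 + 414/797 = 5196/797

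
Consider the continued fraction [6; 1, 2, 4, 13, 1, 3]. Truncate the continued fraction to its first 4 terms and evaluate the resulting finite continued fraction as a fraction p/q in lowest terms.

87/13

Build up convergents one term at a time:
a_0 = 6: 6/1
a_1 = 1: 7/1
a_2 = 2: 20/3
a_3 = 4: 87/13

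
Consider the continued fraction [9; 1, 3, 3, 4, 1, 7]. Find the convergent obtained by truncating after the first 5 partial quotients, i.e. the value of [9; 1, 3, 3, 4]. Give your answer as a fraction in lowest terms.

547/56

Start with 4.
3 + 1/(4/1) = 3 + 1/4 = 13/4
3 + 1/(13/4) = 3 + 4/13 = 43/13
1 + 1/(43/13) = 1 + 13/43 = 56/43
9 + 1/(56/43) = 9 + 43/56 = 547/56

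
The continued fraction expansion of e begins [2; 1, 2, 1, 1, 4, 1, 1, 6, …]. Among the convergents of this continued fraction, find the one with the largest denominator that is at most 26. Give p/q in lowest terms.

19/7

a_0 = 2: 2/1  (≤ bound)
a_1 = 1: 3/1  (≤ bound)
a_2 = 2: 8/3  (≤ bound)
a_3 = 1: 11/4  (≤ bound)
a_4 = 1: 19/7  (≤ bound)
a_5 = 4: 87/32  (> 26, stop)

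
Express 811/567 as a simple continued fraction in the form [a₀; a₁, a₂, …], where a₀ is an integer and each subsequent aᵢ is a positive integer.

Repeatedly divide and take the remainder:
811 ÷ 567 → quotient 1, remainder 244
567 ÷ 244 → quotient 2, remainder 79
244 ÷ 79 → quotient 3, remainder 7
79 ÷ 7 → quotient 11, remainder 2
7 ÷ 2 → quotient 3, remainder 1
2 ÷ 1 → quotient 2, remainder 0

[1; 2, 3, 11, 3, 2]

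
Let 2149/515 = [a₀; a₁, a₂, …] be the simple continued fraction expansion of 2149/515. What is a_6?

Repeatedly divide and take the remainder:
⌊2149/515⌋ = 4, remainder 89
⌊515/89⌋ = 5, remainder 70
⌊89/70⌋ = 1, remainder 19
⌊70/19⌋ = 3, remainder 13
⌊19/13⌋ = 1, remainder 6
⌊13/6⌋ = 2, remainder 1
⌊6/1⌋ = 6, remainder 0

6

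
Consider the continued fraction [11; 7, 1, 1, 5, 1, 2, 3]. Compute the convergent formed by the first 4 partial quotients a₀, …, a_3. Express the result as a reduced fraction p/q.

a_0 = 11: 11/1
a_1 = 7: 78/7
a_2 = 1: 89/8
a_3 = 1: 167/15

167/15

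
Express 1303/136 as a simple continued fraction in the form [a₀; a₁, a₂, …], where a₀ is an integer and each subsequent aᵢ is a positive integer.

⌊1303/136⌋ = 9, remainder 79
⌊136/79⌋ = 1, remainder 57
⌊79/57⌋ = 1, remainder 22
⌊57/22⌋ = 2, remainder 13
⌊22/13⌋ = 1, remainder 9
⌊13/9⌋ = 1, remainder 4
⌊9/4⌋ = 2, remainder 1
⌊4/1⌋ = 4, remainder 0

[9; 1, 1, 2, 1, 1, 2, 4]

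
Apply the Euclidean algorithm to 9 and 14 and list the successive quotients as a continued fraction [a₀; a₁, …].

9 ÷ 14 → quotient 0, remainder 9
14 ÷ 9 → quotient 1, remainder 5
9 ÷ 5 → quotient 1, remainder 4
5 ÷ 4 → quotient 1, remainder 1
4 ÷ 1 → quotient 4, remainder 0

[0; 1, 1, 1, 4]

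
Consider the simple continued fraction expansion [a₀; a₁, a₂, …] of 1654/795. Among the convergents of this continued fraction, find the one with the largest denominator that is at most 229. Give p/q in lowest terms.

181/87

List convergents until the denominator exceeds the bound:
a_0 = 2: 2/1  (≤ bound)
a_1 = 12: 25/12  (≤ bound)
a_2 = 2: 52/25  (≤ bound)
a_3 = 2: 129/62  (≤ bound)
a_4 = 1: 181/87  (≤ bound)
a_5 = 2: 491/236  (> 229, stop)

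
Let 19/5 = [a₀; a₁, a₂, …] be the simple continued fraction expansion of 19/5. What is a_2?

4

19 = 3·5 + 4, so a_0 = 3
5 = 1·4 + 1, so a_1 = 1
4 = 4·1 + 0, so a_2 = 4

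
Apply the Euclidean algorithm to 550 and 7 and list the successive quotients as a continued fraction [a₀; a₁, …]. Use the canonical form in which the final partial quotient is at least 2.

[78; 1, 1, 3]

550 ÷ 7 → quotient 78, remainder 4
7 ÷ 4 → quotient 1, remainder 3
4 ÷ 3 → quotient 1, remainder 1
3 ÷ 1 → quotient 3, remainder 0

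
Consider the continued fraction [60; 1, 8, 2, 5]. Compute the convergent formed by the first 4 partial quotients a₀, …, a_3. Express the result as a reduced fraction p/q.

Start with 2.
8 + 1/(2/1) = 8 + 1/2 = 17/2
1 + 1/(17/2) = 1 + 2/17 = 19/17
60 + 1/(19/17) = 60 + 17/19 = 1157/19

1157/19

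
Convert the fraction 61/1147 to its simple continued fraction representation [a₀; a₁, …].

Apply division with remainder until the remainder is 0:
61 = 0·1147 + 61, so a_0 = 0
1147 = 18·61 + 49, so a_1 = 18
61 = 1·49 + 12, so a_2 = 1
49 = 4·12 + 1, so a_3 = 4
12 = 12·1 + 0, so a_4 = 12

[0; 18, 1, 4, 12]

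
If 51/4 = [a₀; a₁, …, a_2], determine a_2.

Apply division with remainder until the remainder is 0:
51 ÷ 4 → quotient 12, remainder 3
4 ÷ 3 → quotient 1, remainder 1
3 ÷ 1 → quotient 3, remainder 0

3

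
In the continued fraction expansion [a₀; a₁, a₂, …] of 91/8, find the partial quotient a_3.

2

91 ÷ 8 → quotient 11, remainder 3
8 ÷ 3 → quotient 2, remainder 2
3 ÷ 2 → quotient 1, remainder 1
2 ÷ 1 → quotient 2, remainder 0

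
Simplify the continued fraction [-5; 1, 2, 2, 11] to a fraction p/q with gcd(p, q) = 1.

Start with 11.
2 + 1/(11/1) = 2 + 1/11 = 23/11
2 + 1/(23/11) = 2 + 11/23 = 57/23
1 + 1/(57/23) = 1 + 23/57 = 80/57
-5 + 1/(80/57) = -5 + 57/80 = -343/80

-343/80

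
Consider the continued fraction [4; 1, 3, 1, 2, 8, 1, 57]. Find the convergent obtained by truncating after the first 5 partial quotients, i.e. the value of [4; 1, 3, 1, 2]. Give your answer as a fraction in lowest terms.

a_0 = 4: 4/1
a_1 = 1: 5/1
a_2 = 3: 19/4
a_3 = 1: 24/5
a_4 = 2: 67/14

67/14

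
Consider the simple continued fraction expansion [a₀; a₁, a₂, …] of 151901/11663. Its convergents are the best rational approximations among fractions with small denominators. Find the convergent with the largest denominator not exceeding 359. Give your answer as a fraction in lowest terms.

1615/124

List convergents until the denominator exceeds the bound:
a_0 = 13: 13/1  (≤ bound)
a_1 = 41: 534/41  (≤ bound)
a_2 = 2: 1081/83  (≤ bound)
a_3 = 1: 1615/124  (≤ bound)
a_4 = 3: 5926/455  (> 359, stop)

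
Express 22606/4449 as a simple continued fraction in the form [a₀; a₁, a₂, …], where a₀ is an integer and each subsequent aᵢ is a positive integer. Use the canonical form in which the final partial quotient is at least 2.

[5; 12, 3, 11, 1, 2, 3]

22606 = 5·4449 + 361, so a_0 = 5
4449 = 12·361 + 117, so a_1 = 12
361 = 3·117 + 10, so a_2 = 3
117 = 11·10 + 7, so a_3 = 11
10 = 1·7 + 3, so a_4 = 1
7 = 2·3 + 1, so a_5 = 2
3 = 3·1 + 0, so a_6 = 3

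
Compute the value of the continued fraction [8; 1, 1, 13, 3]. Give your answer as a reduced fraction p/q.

Use the convergent recurrence hₖ = aₖ·hₖ₋₁ + hₖ₋₂ (and likewise for the denominators kₖ):
a_0 = 8: 8/1
a_1 = 1: 9/1
a_2 = 1: 17/2
a_3 = 13: 230/27
a_4 = 3: 707/83

707/83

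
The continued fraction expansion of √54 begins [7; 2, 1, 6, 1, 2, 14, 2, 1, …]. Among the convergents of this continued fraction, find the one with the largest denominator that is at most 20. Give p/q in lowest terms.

a_0 = 7: 7/1  (≤ bound)
a_1 = 2: 15/2  (≤ bound)
a_2 = 1: 22/3  (≤ bound)
a_3 = 6: 147/20  (≤ bound)
a_4 = 1: 169/23  (> 20, stop)

147/20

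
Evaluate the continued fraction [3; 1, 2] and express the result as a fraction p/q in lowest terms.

a_0 = 3: 3/1
a_1 = 1: 4/1
a_2 = 2: 11/3

11/3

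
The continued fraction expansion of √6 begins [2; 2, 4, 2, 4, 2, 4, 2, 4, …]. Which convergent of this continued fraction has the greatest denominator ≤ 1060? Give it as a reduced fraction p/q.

2158/881

a_0 = 2: 2/1  (≤ bound)
a_1 = 2: 5/2  (≤ bound)
a_2 = 4: 22/9  (≤ bound)
a_3 = 2: 49/20  (≤ bound)
a_4 = 4: 218/89  (≤ bound)
a_5 = 2: 485/198  (≤ bound)
a_6 = 4: 2158/881  (≤ bound)
a_7 = 2: 4801/1960  (> 1060, stop)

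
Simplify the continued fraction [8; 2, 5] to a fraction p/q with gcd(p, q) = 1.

Work from the innermost term outward:
Start with 5.
2 + 1/(5/1) = 2 + 1/5 = 11/5
8 + 1/(11/5) = 8 + 5/11 = 93/11

93/11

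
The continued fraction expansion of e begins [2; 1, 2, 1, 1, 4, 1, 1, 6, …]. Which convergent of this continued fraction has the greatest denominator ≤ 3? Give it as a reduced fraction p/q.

a_0 = 2: 2/1  (≤ bound)
a_1 = 1: 3/1  (≤ bound)
a_2 = 2: 8/3  (≤ bound)
a_3 = 1: 11/4  (> 3, stop)

8/3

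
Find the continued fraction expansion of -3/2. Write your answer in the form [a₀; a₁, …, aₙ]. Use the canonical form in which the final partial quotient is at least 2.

Run the Euclidean algorithm, recording each quotient:
⌊-3/2⌋ = -2, remainder 1
⌊2/1⌋ = 2, remainder 0

[-2; 2]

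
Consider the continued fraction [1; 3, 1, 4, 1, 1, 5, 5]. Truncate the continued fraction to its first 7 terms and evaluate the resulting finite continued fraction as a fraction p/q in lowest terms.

a_0 = 1: 1/1
a_1 = 3: 4/3
a_2 = 1: 5/4
a_3 = 4: 24/19
a_4 = 1: 29/23
a_5 = 1: 53/42
a_6 = 5: 294/233

294/233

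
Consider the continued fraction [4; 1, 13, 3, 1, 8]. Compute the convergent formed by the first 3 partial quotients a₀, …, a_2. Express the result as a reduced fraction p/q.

69/14

Build up convergents one term at a time:
a_0 = 4: 4/1
a_1 = 1: 5/1
a_2 = 13: 69/14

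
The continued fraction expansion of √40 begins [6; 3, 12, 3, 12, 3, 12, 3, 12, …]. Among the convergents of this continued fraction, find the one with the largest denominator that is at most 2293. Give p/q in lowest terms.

a_0 = 6: 6/1  (≤ bound)
a_1 = 3: 19/3  (≤ bound)
a_2 = 12: 234/37  (≤ bound)
a_3 = 3: 721/114  (≤ bound)
a_4 = 12: 8886/1405  (≤ bound)
a_5 = 3: 27379/4329  (> 2293, stop)

8886/1405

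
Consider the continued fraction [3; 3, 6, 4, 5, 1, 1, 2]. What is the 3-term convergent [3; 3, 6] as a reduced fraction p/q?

63/19

Work from the innermost term outward:
Start with 6.
3 + 1/(6/1) = 3 + 1/6 = 19/6
3 + 1/(19/6) = 3 + 6/19 = 63/19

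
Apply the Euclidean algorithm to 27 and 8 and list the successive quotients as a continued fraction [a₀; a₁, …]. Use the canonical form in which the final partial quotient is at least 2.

27 ÷ 8 → quotient 3, remainder 3
8 ÷ 3 → quotient 2, remainder 2
3 ÷ 2 → quotient 1, remainder 1
2 ÷ 1 → quotient 2, remainder 0

[3; 2, 1, 2]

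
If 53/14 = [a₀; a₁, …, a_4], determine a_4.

Run the Euclidean algorithm, recording each quotient:
⌊53/14⌋ = 3, remainder 11
⌊14/11⌋ = 1, remainder 3
⌊11/3⌋ = 3, remainder 2
⌊3/2⌋ = 1, remainder 1
⌊2/1⌋ = 2, remainder 0

2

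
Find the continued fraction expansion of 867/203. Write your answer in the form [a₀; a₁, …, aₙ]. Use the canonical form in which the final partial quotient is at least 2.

[4; 3, 1, 2, 4, 4]

867 = 4·203 + 55, so a_0 = 4
203 = 3·55 + 38, so a_1 = 3
55 = 1·38 + 17, so a_2 = 1
38 = 2·17 + 4, so a_3 = 2
17 = 4·4 + 1, so a_4 = 4
4 = 4·1 + 0, so a_5 = 4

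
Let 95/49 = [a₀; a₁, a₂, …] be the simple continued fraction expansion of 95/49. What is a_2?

95 ÷ 49 → quotient 1, remainder 46
49 ÷ 46 → quotient 1, remainder 3
46 ÷ 3 → quotient 15, remainder 1

15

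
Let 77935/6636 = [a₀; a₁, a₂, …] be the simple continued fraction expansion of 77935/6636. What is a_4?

Run the Euclidean algorithm, recording each quotient:
⌊77935/6636⌋ = 11, remainder 4939
⌊6636/4939⌋ = 1, remainder 1697
⌊4939/1697⌋ = 2, remainder 1545
⌊1697/1545⌋ = 1, remainder 152
⌊1545/152⌋ = 10, remainder 25

10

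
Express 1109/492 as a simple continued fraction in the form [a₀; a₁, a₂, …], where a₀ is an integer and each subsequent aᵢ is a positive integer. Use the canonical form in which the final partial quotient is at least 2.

[2; 3, 1, 14, 1, 1, 1, 2]

Apply division with remainder until the remainder is 0:
⌊1109/492⌋ = 2, remainder 125
⌊492/125⌋ = 3, remainder 117
⌊125/117⌋ = 1, remainder 8
⌊117/8⌋ = 14, remainder 5
⌊8/5⌋ = 1, remainder 3
⌊5/3⌋ = 1, remainder 2
⌊3/2⌋ = 1, remainder 1
⌊2/1⌋ = 2, remainder 0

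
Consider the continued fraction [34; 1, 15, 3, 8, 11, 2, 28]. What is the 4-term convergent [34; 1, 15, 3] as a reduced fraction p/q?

1712/49

Work from the innermost term outward:
Start with 3.
15 + 1/(3/1) = 15 + 1/3 = 46/3
1 + 1/(46/3) = 1 + 3/46 = 49/46
34 + 1/(49/46) = 34 + 46/49 = 1712/49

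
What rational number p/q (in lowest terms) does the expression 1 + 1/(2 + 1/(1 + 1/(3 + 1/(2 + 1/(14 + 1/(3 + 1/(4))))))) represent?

Start with 4.
3 + 1/(4/1) = 3 + 1/4 = 13/4
14 + 1/(13/4) = 14 + 4/13 = 186/13
2 + 1/(186/13) = 2 + 13/186 = 385/186
3 + 1/(385/186) = 3 + 186/385 = 1341/385
1 + 1/(1341/385) = 1 + 385/1341 = 1726/1341
2 + 1/(1726/1341) = 2 + 1341/1726 = 4793/1726
1 + 1/(4793/1726) = 1 + 1726/4793 = 6519/4793

6519/4793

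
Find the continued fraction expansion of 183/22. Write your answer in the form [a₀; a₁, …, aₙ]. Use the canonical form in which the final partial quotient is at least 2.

[8; 3, 7]

Repeatedly divide and take the remainder:
183 ÷ 22 → quotient 8, remainder 7
22 ÷ 7 → quotient 3, remainder 1
7 ÷ 1 → quotient 7, remainder 0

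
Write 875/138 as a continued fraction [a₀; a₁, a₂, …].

Run the Euclidean algorithm, recording each quotient:
875 ÷ 138 → quotient 6, remainder 47
138 ÷ 47 → quotient 2, remainder 44
47 ÷ 44 → quotient 1, remainder 3
44 ÷ 3 → quotient 14, remainder 2
3 ÷ 2 → quotient 1, remainder 1
2 ÷ 1 → quotient 2, remainder 0

[6; 2, 1, 14, 1, 2]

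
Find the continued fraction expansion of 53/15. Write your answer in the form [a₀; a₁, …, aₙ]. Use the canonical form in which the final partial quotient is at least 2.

[3; 1, 1, 7]

53 ÷ 15 → quotient 3, remainder 8
15 ÷ 8 → quotient 1, remainder 7
8 ÷ 7 → quotient 1, remainder 1
7 ÷ 1 → quotient 7, remainder 0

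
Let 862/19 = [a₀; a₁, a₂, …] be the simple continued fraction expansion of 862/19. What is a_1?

2

⌊862/19⌋ = 45, remainder 7
⌊19/7⌋ = 2, remainder 5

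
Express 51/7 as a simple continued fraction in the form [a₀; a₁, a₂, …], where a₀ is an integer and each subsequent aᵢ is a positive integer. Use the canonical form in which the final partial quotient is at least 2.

[7; 3, 2]

Run the Euclidean algorithm, recording each quotient:
⌊51/7⌋ = 7, remainder 2
⌊7/2⌋ = 3, remainder 1
⌊2/1⌋ = 2, remainder 0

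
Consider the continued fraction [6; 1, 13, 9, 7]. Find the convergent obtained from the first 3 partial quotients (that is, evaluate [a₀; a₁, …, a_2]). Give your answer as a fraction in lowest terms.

97/14

Start with 13.
1 + 1/(13/1) = 1 + 1/13 = 14/13
6 + 1/(14/13) = 6 + 13/14 = 97/14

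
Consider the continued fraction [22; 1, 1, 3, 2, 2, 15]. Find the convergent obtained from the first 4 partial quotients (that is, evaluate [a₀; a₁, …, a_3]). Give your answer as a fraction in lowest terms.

158/7

Start with 3.
1 + 1/(3/1) = 1 + 1/3 = 4/3
1 + 1/(4/3) = 1 + 3/4 = 7/4
22 + 1/(7/4) = 22 + 4/7 = 158/7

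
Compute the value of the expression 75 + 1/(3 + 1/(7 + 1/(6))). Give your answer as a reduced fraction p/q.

10168/135

a_0 = 75: 75/1
a_1 = 3: 226/3
a_2 = 7: 1657/22
a_3 = 6: 10168/135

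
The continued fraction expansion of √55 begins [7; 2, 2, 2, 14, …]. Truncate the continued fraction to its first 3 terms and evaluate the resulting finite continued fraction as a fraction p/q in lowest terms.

Start with 2.
2 + 1/(2/1) = 2 + 1/2 = 5/2
7 + 1/(5/2) = 7 + 2/5 = 37/5

37/5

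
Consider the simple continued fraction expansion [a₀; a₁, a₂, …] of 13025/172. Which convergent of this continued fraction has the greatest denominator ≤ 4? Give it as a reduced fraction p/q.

303/4

a_0 = 75: 75/1  (≤ bound)
a_1 = 1: 76/1  (≤ bound)
a_2 = 2: 227/3  (≤ bound)
a_3 = 1: 303/4  (≤ bound)
a_4 = 1: 530/7  (> 4, stop)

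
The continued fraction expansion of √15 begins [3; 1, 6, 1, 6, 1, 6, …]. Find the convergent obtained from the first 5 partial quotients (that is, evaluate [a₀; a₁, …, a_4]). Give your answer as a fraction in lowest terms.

Collapse the nested fraction from the inside out:
Start with 6.
1 + 1/(6/1) = 1 + 1/6 = 7/6
6 + 1/(7/6) = 6 + 6/7 = 48/7
1 + 1/(48/7) = 1 + 7/48 = 55/48
3 + 1/(55/48) = 3 + 48/55 = 213/55

213/55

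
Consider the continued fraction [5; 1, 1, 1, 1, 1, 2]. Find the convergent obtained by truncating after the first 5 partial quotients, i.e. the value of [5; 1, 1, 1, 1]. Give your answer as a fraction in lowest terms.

28/5

Start with 1.
1 + 1/(1/1) = 1 + 1/1 = 2/1
1 + 1/(2/1) = 1 + 1/2 = 3/2
1 + 1/(3/2) = 1 + 2/3 = 5/3
5 + 1/(5/3) = 5 + 3/5 = 28/5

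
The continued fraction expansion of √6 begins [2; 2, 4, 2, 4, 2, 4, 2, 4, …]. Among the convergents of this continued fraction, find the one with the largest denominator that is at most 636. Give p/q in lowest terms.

a_0 = 2: 2/1  (≤ bound)
a_1 = 2: 5/2  (≤ bound)
a_2 = 4: 22/9  (≤ bound)
a_3 = 2: 49/20  (≤ bound)
a_4 = 4: 218/89  (≤ bound)
a_5 = 2: 485/198  (≤ bound)
a_6 = 4: 2158/881  (> 636, stop)

485/198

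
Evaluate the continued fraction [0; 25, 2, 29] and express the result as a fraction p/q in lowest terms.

Work from the innermost term outward:
Start with 29.
2 + 1/(29/1) = 2 + 1/29 = 59/29
25 + 1/(59/29) = 25 + 29/59 = 1504/59
0 + 1/(1504/59) = 0 + 59/1504 = 59/1504

59/1504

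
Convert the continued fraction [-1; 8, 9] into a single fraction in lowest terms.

Start with 9.
8 + 1/(9/1) = 8 + 1/9 = 73/9
-1 + 1/(73/9) = -1 + 9/73 = -64/73

-64/73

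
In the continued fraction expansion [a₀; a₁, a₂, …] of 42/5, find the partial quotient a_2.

2

42 ÷ 5 → quotient 8, remainder 2
5 ÷ 2 → quotient 2, remainder 1
2 ÷ 1 → quotient 2, remainder 0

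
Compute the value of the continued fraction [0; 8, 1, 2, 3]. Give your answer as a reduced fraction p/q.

10/87

Start with 3.
2 + 1/(3/1) = 2 + 1/3 = 7/3
1 + 1/(7/3) = 1 + 3/7 = 10/7
8 + 1/(10/7) = 8 + 7/10 = 87/10
0 + 1/(87/10) = 0 + 10/87 = 10/87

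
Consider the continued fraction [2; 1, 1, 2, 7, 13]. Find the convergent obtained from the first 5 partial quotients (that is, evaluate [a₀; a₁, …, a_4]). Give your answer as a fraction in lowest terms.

Build up convergents one term at a time:
a_0 = 2: 2/1
a_1 = 1: 3/1
a_2 = 1: 5/2
a_3 = 2: 13/5
a_4 = 7: 96/37

96/37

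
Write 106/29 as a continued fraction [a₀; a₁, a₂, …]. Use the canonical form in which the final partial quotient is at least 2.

Repeatedly divide and take the remainder:
106 ÷ 29 → quotient 3, remainder 19
29 ÷ 19 → quotient 1, remainder 10
19 ÷ 10 → quotient 1, remainder 9
10 ÷ 9 → quotient 1, remainder 1
9 ÷ 1 → quotient 9, remainder 0

[3; 1, 1, 1, 9]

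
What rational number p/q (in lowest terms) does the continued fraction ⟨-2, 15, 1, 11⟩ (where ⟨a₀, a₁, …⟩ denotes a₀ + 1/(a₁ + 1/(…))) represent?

Collapse the nested fraction from the inside out:
Start with 11.
1 + 1/(11/1) = 1 + 1/11 = 12/11
15 + 1/(12/11) = 15 + 11/12 = 191/12
-2 + 1/(191/12) = -2 + 12/191 = -370/191

-370/191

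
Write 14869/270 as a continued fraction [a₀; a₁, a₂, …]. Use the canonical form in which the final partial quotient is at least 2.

⌊14869/270⌋ = 55, remainder 19
⌊270/19⌋ = 14, remainder 4
⌊19/4⌋ = 4, remainder 3
⌊4/3⌋ = 1, remainder 1
⌊3/1⌋ = 3, remainder 0

[55; 14, 4, 1, 3]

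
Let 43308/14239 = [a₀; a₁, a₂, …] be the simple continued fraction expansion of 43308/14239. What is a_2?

43308 ÷ 14239 → quotient 3, remainder 591
14239 ÷ 591 → quotient 24, remainder 55
591 ÷ 55 → quotient 10, remainder 41

10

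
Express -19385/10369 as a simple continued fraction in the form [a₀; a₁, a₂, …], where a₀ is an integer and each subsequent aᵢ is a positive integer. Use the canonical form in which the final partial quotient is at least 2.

-19385 ÷ 10369 → quotient -2, remainder 1353
10369 ÷ 1353 → quotient 7, remainder 898
1353 ÷ 898 → quotient 1, remainder 455
898 ÷ 455 → quotient 1, remainder 443
455 ÷ 443 → quotient 1, remainder 12
443 ÷ 12 → quotient 36, remainder 11
12 ÷ 11 → quotient 1, remainder 1
11 ÷ 1 → quotient 11, remainder 0

[-2; 7, 1, 1, 1, 36, 1, 11]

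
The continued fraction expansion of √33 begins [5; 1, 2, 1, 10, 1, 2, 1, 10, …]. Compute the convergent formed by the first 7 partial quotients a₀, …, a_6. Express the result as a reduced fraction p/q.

787/137

Build up convergents one term at a time:
a_0 = 5: 5/1
a_1 = 1: 6/1
a_2 = 2: 17/3
a_3 = 1: 23/4
a_4 = 10: 247/43
a_5 = 1: 270/47
a_6 = 2: 787/137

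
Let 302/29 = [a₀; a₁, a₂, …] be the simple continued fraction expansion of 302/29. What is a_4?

2

302 ÷ 29 → quotient 10, remainder 12
29 ÷ 12 → quotient 2, remainder 5
12 ÷ 5 → quotient 2, remainder 2
5 ÷ 2 → quotient 2, remainder 1
2 ÷ 1 → quotient 2, remainder 0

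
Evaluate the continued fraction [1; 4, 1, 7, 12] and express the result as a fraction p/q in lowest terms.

570/473

Collapse the nested fraction from the inside out:
Start with 12.
7 + 1/(12/1) = 7 + 1/12 = 85/12
1 + 1/(85/12) = 1 + 12/85 = 97/85
4 + 1/(97/85) = 4 + 85/97 = 473/97
1 + 1/(473/97) = 1 + 97/473 = 570/473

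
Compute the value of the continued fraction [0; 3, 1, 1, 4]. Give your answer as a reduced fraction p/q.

Start with 4.
1 + 1/(4/1) = 1 + 1/4 = 5/4
1 + 1/(5/4) = 1 + 4/5 = 9/5
3 + 1/(9/5) = 3 + 5/9 = 32/9
0 + 1/(32/9) = 0 + 9/32 = 9/32

9/32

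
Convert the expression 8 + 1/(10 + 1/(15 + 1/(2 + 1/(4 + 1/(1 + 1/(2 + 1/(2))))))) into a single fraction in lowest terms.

91952/11353

Collapse the nested fraction from the inside out:
Start with 2.
2 + 1/(2/1) = 2 + 1/2 = 5/2
1 + 1/(5/2) = 1 + 2/5 = 7/5
4 + 1/(7/5) = 4 + 5/7 = 33/7
2 + 1/(33/7) = 2 + 7/33 = 73/33
15 + 1/(73/33) = 15 + 33/73 = 1128/73
10 + 1/(1128/73) = 10 + 73/1128 = 11353/1128
8 + 1/(11353/1128) = 8 + 1128/11353 = 91952/11353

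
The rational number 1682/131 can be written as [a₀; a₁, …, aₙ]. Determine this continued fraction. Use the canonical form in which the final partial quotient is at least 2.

[12; 1, 5, 4, 5]

1682 = 12·131 + 110, so a_0 = 12
131 = 1·110 + 21, so a_1 = 1
110 = 5·21 + 5, so a_2 = 5
21 = 4·5 + 1, so a_3 = 4
5 = 5·1 + 0, so a_4 = 5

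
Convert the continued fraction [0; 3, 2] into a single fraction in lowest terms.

Start with 2.
3 + 1/(2/1) = 3 + 1/2 = 7/2
0 + 1/(7/2) = 0 + 2/7 = 2/7

2/7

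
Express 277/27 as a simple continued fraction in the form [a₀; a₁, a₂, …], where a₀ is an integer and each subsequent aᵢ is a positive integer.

[10; 3, 1, 6]

Apply division with remainder until the remainder is 0:
277 = 10·27 + 7, so a_0 = 10
27 = 3·7 + 6, so a_1 = 3
7 = 1·6 + 1, so a_2 = 1
6 = 6·1 + 0, so a_3 = 6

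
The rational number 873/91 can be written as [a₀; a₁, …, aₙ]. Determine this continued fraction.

873 = 9·91 + 54, so a_0 = 9
91 = 1·54 + 37, so a_1 = 1
54 = 1·37 + 17, so a_2 = 1
37 = 2·17 + 3, so a_3 = 2
17 = 5·3 + 2, so a_4 = 5
3 = 1·2 + 1, so a_5 = 1
2 = 2·1 + 0, so a_6 = 2

[9; 1, 1, 2, 5, 1, 2]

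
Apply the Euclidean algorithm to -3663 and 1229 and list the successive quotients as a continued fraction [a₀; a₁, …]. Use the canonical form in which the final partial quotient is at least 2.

[-3; 51, 4, 1, 4]

-3663 ÷ 1229 → quotient -3, remainder 24
1229 ÷ 24 → quotient 51, remainder 5
24 ÷ 5 → quotient 4, remainder 4
5 ÷ 4 → quotient 1, remainder 1
4 ÷ 1 → quotient 4, remainder 0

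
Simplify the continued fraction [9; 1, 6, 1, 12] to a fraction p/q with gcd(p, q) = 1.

Start with 12.
1 + 1/(12/1) = 1 + 1/12 = 13/12
6 + 1/(13/12) = 6 + 12/13 = 90/13
1 + 1/(90/13) = 1 + 13/90 = 103/90
9 + 1/(103/90) = 9 + 90/103 = 1017/103

1017/103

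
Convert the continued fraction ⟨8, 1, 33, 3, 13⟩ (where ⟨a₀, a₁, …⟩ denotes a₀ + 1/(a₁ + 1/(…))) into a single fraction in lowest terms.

Start with 13.
3 + 1/(13/1) = 3 + 1/13 = 40/13
33 + 1/(40/13) = 33 + 13/40 = 1333/40
1 + 1/(1333/40) = 1 + 40/1333 = 1373/1333
8 + 1/(1373/1333) = 8 + 1333/1373 = 12317/1373

12317/1373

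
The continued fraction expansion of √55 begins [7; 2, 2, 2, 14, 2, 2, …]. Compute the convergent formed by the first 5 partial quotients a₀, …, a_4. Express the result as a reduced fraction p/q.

a_0 = 7: 7/1
a_1 = 2: 15/2
a_2 = 2: 37/5
a_3 = 2: 89/12
a_4 = 14: 1283/173

1283/173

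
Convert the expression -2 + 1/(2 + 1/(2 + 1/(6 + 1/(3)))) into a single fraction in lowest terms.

Starting at the tail and folding back:
Start with 3.
6 + 1/(3/1) = 6 + 1/3 = 19/3
2 + 1/(19/3) = 2 + 3/19 = 41/19
2 + 1/(41/19) = 2 + 19/41 = 101/41
-2 + 1/(101/41) = -2 + 41/101 = -161/101

-161/101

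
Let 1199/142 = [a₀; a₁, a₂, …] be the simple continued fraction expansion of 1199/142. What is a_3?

Apply division with remainder until the remainder is 0:
⌊1199/142⌋ = 8, remainder 63
⌊142/63⌋ = 2, remainder 16
⌊63/16⌋ = 3, remainder 15
⌊16/15⌋ = 1, remainder 1

1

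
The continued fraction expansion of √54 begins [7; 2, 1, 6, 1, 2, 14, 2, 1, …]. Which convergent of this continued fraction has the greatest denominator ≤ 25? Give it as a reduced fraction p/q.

List convergents until the denominator exceeds the bound:
a_0 = 7: 7/1  (≤ bound)
a_1 = 2: 15/2  (≤ bound)
a_2 = 1: 22/3  (≤ bound)
a_3 = 6: 147/20  (≤ bound)
a_4 = 1: 169/23  (≤ bound)
a_5 = 2: 485/66  (> 25, stop)

169/23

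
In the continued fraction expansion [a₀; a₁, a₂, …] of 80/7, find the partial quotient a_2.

3

⌊80/7⌋ = 11, remainder 3
⌊7/3⌋ = 2, remainder 1
⌊3/1⌋ = 3, remainder 0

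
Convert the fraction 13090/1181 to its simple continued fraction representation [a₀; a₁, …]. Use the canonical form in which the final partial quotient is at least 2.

[11; 11, 1, 13, 7]

⌊13090/1181⌋ = 11, remainder 99
⌊1181/99⌋ = 11, remainder 92
⌊99/92⌋ = 1, remainder 7
⌊92/7⌋ = 13, remainder 1
⌊7/1⌋ = 7, remainder 0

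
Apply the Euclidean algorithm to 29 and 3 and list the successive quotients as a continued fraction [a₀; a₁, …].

29 ÷ 3 → quotient 9, remainder 2
3 ÷ 2 → quotient 1, remainder 1
2 ÷ 1 → quotient 2, remainder 0

[9; 1, 2]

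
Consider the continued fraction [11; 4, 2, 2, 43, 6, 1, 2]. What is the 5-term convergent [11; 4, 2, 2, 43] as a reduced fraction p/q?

10722/955

Collapse the nested fraction from the inside out:
Start with 43.
2 + 1/(43/1) = 2 + 1/43 = 87/43
2 + 1/(87/43) = 2 + 43/87 = 217/87
4 + 1/(217/87) = 4 + 87/217 = 955/217
11 + 1/(955/217) = 11 + 217/955 = 10722/955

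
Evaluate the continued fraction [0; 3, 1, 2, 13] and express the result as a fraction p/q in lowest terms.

40/147

Collapse the nested fraction from the inside out:
Start with 13.
2 + 1/(13/1) = 2 + 1/13 = 27/13
1 + 1/(27/13) = 1 + 13/27 = 40/27
3 + 1/(40/27) = 3 + 27/40 = 147/40
0 + 1/(147/40) = 0 + 40/147 = 40/147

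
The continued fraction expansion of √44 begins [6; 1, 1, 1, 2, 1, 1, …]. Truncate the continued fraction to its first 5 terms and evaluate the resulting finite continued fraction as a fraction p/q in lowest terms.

a_0 = 6: 6/1
a_1 = 1: 7/1
a_2 = 1: 13/2
a_3 = 1: 20/3
a_4 = 2: 53/8

53/8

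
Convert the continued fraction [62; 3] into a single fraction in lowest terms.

187/3

Start with 3.
62 + 1/(3/1) = 62 + 1/3 = 187/3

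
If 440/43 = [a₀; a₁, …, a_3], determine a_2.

⌊440/43⌋ = 10, remainder 10
⌊43/10⌋ = 4, remainder 3
⌊10/3⌋ = 3, remainder 1

3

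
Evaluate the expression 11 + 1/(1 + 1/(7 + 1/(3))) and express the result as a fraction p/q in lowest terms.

297/25

Build up convergents one term at a time:
a_0 = 11: 11/1
a_1 = 1: 12/1
a_2 = 7: 95/8
a_3 = 3: 297/25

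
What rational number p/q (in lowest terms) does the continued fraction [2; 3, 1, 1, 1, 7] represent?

191/84

Start with 7.
1 + 1/(7/1) = 1 + 1/7 = 8/7
1 + 1/(8/7) = 1 + 7/8 = 15/8
1 + 1/(15/8) = 1 + 8/15 = 23/15
3 + 1/(23/15) = 3 + 15/23 = 84/23
2 + 1/(84/23) = 2 + 23/84 = 191/84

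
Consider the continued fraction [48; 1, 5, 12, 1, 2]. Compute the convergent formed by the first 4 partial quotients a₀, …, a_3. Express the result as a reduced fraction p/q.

Collapse the nested fraction from the inside out:
Start with 12.
5 + 1/(12/1) = 5 + 1/12 = 61/12
1 + 1/(61/12) = 1 + 12/61 = 73/61
48 + 1/(73/61) = 48 + 61/73 = 3565/73

3565/73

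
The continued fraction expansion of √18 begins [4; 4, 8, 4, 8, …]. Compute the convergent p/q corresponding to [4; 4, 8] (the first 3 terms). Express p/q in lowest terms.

140/33

Work from the innermost term outward:
Start with 8.
4 + 1/(8/1) = 4 + 1/8 = 33/8
4 + 1/(33/8) = 4 + 8/33 = 140/33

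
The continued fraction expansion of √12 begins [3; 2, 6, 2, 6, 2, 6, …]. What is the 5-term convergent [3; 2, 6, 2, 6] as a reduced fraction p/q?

Collapse the nested fraction from the inside out:
Start with 6.
2 + 1/(6/1) = 2 + 1/6 = 13/6
6 + 1/(13/6) = 6 + 6/13 = 84/13
2 + 1/(84/13) = 2 + 13/84 = 181/84
3 + 1/(181/84) = 3 + 84/181 = 627/181

627/181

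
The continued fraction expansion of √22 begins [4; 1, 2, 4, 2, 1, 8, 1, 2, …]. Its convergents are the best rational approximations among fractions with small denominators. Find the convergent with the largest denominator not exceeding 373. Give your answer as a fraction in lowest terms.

1712/365

List convergents until the denominator exceeds the bound:
a_0 = 4: 4/1  (≤ bound)
a_1 = 1: 5/1  (≤ bound)
a_2 = 2: 14/3  (≤ bound)
a_3 = 4: 61/13  (≤ bound)
a_4 = 2: 136/29  (≤ bound)
a_5 = 1: 197/42  (≤ bound)
a_6 = 8: 1712/365  (≤ bound)
a_7 = 1: 1909/407  (> 373, stop)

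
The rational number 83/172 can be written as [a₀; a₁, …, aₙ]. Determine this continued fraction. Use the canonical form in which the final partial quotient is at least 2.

[0; 2, 13, 1, 5]

83 ÷ 172 → quotient 0, remainder 83
172 ÷ 83 → quotient 2, remainder 6
83 ÷ 6 → quotient 13, remainder 5
6 ÷ 5 → quotient 1, remainder 1
5 ÷ 1 → quotient 5, remainder 0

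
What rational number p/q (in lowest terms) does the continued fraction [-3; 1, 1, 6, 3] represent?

Build up convergents one term at a time:
a_0 = -3: -3/1
a_1 = 1: -2/1
a_2 = 1: -5/2
a_3 = 6: -32/13
a_4 = 3: -101/41

-101/41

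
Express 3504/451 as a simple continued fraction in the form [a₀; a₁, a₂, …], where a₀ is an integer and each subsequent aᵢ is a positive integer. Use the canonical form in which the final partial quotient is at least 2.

Run the Euclidean algorithm, recording each quotient:
⌊3504/451⌋ = 7, remainder 347
⌊451/347⌋ = 1, remainder 104
⌊347/104⌋ = 3, remainder 35
⌊104/35⌋ = 2, remainder 34
⌊35/34⌋ = 1, remainder 1
⌊34/1⌋ = 34, remainder 0

[7; 1, 3, 2, 1, 34]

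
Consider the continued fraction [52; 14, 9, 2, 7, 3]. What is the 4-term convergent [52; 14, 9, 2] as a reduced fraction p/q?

13955/268

Work from the innermost term outward:
Start with 2.
9 + 1/(2/1) = 9 + 1/2 = 19/2
14 + 1/(19/2) = 14 + 2/19 = 268/19
52 + 1/(268/19) = 52 + 19/268 = 13955/268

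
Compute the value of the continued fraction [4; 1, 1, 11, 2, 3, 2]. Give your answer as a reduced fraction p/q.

Start with 2.
3 + 1/(2/1) = 3 + 1/2 = 7/2
2 + 1/(7/2) = 2 + 2/7 = 16/7
11 + 1/(16/7) = 11 + 7/16 = 183/16
1 + 1/(183/16) = 1 + 16/183 = 199/183
1 + 1/(199/183) = 1 + 183/199 = 382/199
4 + 1/(382/199) = 4 + 199/382 = 1727/382

1727/382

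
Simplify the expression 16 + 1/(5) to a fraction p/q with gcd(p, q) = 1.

81/5

Start with 5.
16 + 1/(5/1) = 16 + 1/5 = 81/5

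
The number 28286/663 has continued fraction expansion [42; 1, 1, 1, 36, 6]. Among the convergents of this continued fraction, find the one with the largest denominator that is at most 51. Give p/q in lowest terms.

128/3

List convergents until the denominator exceeds the bound:
a_0 = 42: 42/1  (≤ bound)
a_1 = 1: 43/1  (≤ bound)
a_2 = 1: 85/2  (≤ bound)
a_3 = 1: 128/3  (≤ bound)
a_4 = 36: 4693/110  (> 51, stop)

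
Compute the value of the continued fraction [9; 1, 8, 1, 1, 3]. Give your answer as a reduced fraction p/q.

a_0 = 9: 9/1
a_1 = 1: 10/1
a_2 = 8: 89/9
a_3 = 1: 99/10
a_4 = 1: 188/19
a_5 = 3: 663/67

663/67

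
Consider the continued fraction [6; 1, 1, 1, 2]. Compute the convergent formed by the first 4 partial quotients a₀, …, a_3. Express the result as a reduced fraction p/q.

20/3

Start with 1.
1 + 1/(1/1) = 1 + 1/1 = 2/1
1 + 1/(2/1) = 1 + 1/2 = 3/2
6 + 1/(3/2) = 6 + 2/3 = 20/3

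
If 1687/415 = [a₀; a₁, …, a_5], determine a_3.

Repeatedly divide and take the remainder:
1687 = 4·415 + 27, so a_0 = 4
415 = 15·27 + 10, so a_1 = 15
27 = 2·10 + 7, so a_2 = 2
10 = 1·7 + 3, so a_3 = 1

1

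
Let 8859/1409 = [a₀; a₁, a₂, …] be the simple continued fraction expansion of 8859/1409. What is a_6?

8859 = 6·1409 + 405, so a_0 = 6
1409 = 3·405 + 194, so a_1 = 3
405 = 2·194 + 17, so a_2 = 2
194 = 11·17 + 7, so a_3 = 11
17 = 2·7 + 3, so a_4 = 2
7 = 2·3 + 1, so a_5 = 2
3 = 3·1 + 0, so a_6 = 3

3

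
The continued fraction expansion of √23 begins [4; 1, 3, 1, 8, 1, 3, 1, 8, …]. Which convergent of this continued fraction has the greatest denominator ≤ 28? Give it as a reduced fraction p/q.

a_0 = 4: 4/1  (≤ bound)
a_1 = 1: 5/1  (≤ bound)
a_2 = 3: 19/4  (≤ bound)
a_3 = 1: 24/5  (≤ bound)
a_4 = 8: 211/44  (> 28, stop)

24/5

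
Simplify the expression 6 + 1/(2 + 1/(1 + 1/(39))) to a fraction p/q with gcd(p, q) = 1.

754/119

Build up convergents one term at a time:
a_0 = 6: 6/1
a_1 = 2: 13/2
a_2 = 1: 19/3
a_3 = 39: 754/119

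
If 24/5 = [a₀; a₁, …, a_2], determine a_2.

24 = 4·5 + 4, so a_0 = 4
5 = 1·4 + 1, so a_1 = 1
4 = 4·1 + 0, so a_2 = 4

4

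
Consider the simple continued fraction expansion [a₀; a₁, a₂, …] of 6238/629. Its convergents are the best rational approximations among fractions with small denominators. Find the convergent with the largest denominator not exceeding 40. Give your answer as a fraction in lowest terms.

119/12

a_0 = 9: 9/1  (≤ bound)
a_1 = 1: 10/1  (≤ bound)
a_2 = 11: 119/12  (≤ bound)
a_3 = 10: 1200/121  (> 40, stop)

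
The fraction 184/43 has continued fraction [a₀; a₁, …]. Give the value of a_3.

1

184 ÷ 43 → quotient 4, remainder 12
43 ÷ 12 → quotient 3, remainder 7
12 ÷ 7 → quotient 1, remainder 5
7 ÷ 5 → quotient 1, remainder 2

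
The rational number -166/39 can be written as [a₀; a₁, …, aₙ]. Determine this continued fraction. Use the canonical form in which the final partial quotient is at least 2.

⌊-166/39⌋ = -5, remainder 29
⌊39/29⌋ = 1, remainder 10
⌊29/10⌋ = 2, remainder 9
⌊10/9⌋ = 1, remainder 1
⌊9/1⌋ = 9, remainder 0

[-5; 1, 2, 1, 9]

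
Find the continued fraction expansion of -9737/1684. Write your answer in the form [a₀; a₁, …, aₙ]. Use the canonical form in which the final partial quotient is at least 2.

⌊-9737/1684⌋ = -6, remainder 367
⌊1684/367⌋ = 4, remainder 216
⌊367/216⌋ = 1, remainder 151
⌊216/151⌋ = 1, remainder 65
⌊151/65⌋ = 2, remainder 21
⌊65/21⌋ = 3, remainder 2
⌊21/2⌋ = 10, remainder 1
⌊2/1⌋ = 2, remainder 0

[-6; 4, 1, 1, 2, 3, 10, 2]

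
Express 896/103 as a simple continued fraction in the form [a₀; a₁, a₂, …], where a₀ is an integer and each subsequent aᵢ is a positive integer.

⌊896/103⌋ = 8, remainder 72
⌊103/72⌋ = 1, remainder 31
⌊72/31⌋ = 2, remainder 10
⌊31/10⌋ = 3, remainder 1
⌊10/1⌋ = 10, remainder 0

[8; 1, 2, 3, 10]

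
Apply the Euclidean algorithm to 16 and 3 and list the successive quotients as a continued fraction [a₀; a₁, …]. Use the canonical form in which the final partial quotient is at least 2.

[5; 3]

16 = 5·3 + 1, so a_0 = 5
3 = 3·1 + 0, so a_1 = 3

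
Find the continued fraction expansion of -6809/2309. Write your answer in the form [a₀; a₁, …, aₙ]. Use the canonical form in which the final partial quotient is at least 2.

-6809 = -3·2309 + 118, so a_0 = -3
2309 = 19·118 + 67, so a_1 = 19
118 = 1·67 + 51, so a_2 = 1
67 = 1·51 + 16, so a_3 = 1
51 = 3·16 + 3, so a_4 = 3
16 = 5·3 + 1, so a_5 = 5
3 = 3·1 + 0, so a_6 = 3

[-3; 19, 1, 1, 3, 5, 3]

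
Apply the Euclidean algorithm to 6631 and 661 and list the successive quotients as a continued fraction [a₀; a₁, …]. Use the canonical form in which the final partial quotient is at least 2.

6631 = 10·661 + 21, so a_0 = 10
661 = 31·21 + 10, so a_1 = 31
21 = 2·10 + 1, so a_2 = 2
10 = 10·1 + 0, so a_3 = 10

[10; 31, 2, 10]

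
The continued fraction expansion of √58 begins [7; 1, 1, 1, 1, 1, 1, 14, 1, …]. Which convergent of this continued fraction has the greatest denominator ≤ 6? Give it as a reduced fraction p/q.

a_0 = 7: 7/1  (≤ bound)
a_1 = 1: 8/1  (≤ bound)
a_2 = 1: 15/2  (≤ bound)
a_3 = 1: 23/3  (≤ bound)
a_4 = 1: 38/5  (≤ bound)
a_5 = 1: 61/8  (> 6, stop)

38/5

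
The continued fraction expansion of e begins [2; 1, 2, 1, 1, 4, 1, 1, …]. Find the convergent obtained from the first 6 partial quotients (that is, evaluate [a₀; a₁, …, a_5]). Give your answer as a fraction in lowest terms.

Compute successive convergents:
a_0 = 2: 2/1
a_1 = 1: 3/1
a_2 = 2: 8/3
a_3 = 1: 11/4
a_4 = 1: 19/7
a_5 = 4: 87/32

87/32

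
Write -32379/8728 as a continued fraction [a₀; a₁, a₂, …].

[-4; 3, 2, 4, 9, 2, 14]

Run the Euclidean algorithm, recording each quotient:
⌊-32379/8728⌋ = -4, remainder 2533
⌊8728/2533⌋ = 3, remainder 1129
⌊2533/1129⌋ = 2, remainder 275
⌊1129/275⌋ = 4, remainder 29
⌊275/29⌋ = 9, remainder 14
⌊29/14⌋ = 2, remainder 1
⌊14/1⌋ = 14, remainder 0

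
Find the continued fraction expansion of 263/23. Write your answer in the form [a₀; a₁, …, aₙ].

[11; 2, 3, 3]

⌊263/23⌋ = 11, remainder 10
⌊23/10⌋ = 2, remainder 3
⌊10/3⌋ = 3, remainder 1
⌊3/1⌋ = 3, remainder 0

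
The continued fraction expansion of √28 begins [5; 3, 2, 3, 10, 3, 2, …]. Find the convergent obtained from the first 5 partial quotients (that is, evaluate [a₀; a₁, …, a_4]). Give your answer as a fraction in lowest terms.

1307/247

Start with 10.
3 + 1/(10/1) = 3 + 1/10 = 31/10
2 + 1/(31/10) = 2 + 10/31 = 72/31
3 + 1/(72/31) = 3 + 31/72 = 247/72
5 + 1/(247/72) = 5 + 72/247 = 1307/247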